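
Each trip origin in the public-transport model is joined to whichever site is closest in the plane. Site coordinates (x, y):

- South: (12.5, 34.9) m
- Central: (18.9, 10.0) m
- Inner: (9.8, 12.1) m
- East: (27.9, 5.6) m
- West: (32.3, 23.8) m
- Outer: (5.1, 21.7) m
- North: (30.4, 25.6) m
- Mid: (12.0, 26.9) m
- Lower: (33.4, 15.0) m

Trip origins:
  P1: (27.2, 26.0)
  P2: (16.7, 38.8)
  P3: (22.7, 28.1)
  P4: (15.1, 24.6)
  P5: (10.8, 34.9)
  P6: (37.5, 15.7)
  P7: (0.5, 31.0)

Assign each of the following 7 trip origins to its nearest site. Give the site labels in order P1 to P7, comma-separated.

P1 → North (d²=10.40)
P2 → South (d²=32.85)
P3 → North (d²=65.54)
P4 → Mid (d²=14.90)
P5 → South (d²=2.89)
P6 → Lower (d²=17.30)
P7 → Outer (d²=107.65)

North, South, North, Mid, South, Lower, Outer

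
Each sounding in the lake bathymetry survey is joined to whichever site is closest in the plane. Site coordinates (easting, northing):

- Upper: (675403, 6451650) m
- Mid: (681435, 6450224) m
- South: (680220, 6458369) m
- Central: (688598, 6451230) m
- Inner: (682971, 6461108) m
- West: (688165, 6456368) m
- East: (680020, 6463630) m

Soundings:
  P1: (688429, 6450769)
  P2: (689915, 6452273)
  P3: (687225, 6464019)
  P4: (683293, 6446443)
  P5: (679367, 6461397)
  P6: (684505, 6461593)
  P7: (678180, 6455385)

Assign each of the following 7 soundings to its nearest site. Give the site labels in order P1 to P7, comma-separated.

P1 → Central (d²=241082.00)
P2 → Central (d²=2822338.00)
P3 → Inner (d²=26570437.00)
P4 → Mid (d²=17748125.00)
P5 → East (d²=5412698.00)
P6 → Inner (d²=2588381.00)
P7 → South (d²=13065856.00)

Central, Central, Inner, Mid, East, Inner, South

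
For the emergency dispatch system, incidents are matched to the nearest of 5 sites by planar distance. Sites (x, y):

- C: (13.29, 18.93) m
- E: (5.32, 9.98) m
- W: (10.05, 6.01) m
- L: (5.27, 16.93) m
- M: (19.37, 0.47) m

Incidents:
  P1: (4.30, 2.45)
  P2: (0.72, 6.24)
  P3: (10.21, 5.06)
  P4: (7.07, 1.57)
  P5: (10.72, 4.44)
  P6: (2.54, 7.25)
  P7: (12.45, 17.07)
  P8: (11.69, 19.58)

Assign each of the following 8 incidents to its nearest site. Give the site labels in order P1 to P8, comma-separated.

P1 → W (d²=45.74)
P2 → E (d²=35.15)
P3 → W (d²=0.93)
P4 → W (d²=28.59)
P5 → W (d²=2.91)
P6 → E (d²=15.18)
P7 → C (d²=4.17)
P8 → C (d²=2.98)

W, E, W, W, W, E, C, C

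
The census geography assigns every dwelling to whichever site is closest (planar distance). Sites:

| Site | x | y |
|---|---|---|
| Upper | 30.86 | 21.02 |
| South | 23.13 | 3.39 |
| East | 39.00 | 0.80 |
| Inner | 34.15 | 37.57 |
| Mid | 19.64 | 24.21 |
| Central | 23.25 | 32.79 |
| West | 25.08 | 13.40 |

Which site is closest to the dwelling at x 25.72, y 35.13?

Central

Squared distances to each site:
Upper: 225.512; South: 1014.136; East: 1354.907; Inner: 77.018; Mid: 156.213; Central: 11.577; West: 472.603.
Minimum at Central.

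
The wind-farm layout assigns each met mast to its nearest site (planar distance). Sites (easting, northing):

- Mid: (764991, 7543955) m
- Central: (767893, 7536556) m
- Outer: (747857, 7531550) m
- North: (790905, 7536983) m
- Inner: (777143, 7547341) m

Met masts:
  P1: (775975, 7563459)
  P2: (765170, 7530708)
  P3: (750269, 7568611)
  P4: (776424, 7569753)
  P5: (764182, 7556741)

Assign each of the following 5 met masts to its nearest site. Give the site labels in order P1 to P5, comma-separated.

P1 → Inner (d²=261154148.00)
P2 → Central (d²=41613833.00)
P3 → Mid (d²=824655620.00)
P4 → Inner (d²=502814705.00)
P5 → Mid (d²=164136277.00)

Inner, Central, Mid, Inner, Mid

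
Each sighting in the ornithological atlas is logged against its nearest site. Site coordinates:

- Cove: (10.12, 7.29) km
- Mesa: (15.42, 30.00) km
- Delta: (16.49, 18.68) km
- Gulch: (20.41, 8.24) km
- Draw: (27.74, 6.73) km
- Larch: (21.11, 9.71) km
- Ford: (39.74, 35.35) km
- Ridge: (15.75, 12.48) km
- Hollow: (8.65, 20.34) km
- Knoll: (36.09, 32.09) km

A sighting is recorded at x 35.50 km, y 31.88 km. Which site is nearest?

Squared distances to each site:
Cove: 1248.812; Mesa: 406.741; Delta: 535.620; Gulch: 786.558; Draw: 692.740; Larch: 698.581; Ford: 30.019; Ridge: 766.422; Hollow: 854.094; Knoll: 0.392.
Minimum at Knoll.

Knoll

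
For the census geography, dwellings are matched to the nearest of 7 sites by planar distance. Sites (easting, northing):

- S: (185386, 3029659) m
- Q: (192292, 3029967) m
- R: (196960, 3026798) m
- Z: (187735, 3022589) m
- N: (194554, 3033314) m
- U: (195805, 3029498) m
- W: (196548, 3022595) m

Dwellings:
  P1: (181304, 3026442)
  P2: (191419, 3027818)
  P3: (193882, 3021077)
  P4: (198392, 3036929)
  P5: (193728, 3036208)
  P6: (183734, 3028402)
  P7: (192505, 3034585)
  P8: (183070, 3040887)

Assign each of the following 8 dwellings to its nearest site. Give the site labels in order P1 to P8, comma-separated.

P1 → S (d²=27011813.00)
P2 → Q (d²=5380330.00)
P3 → W (d²=9411880.00)
P4 → N (d²=27798469.00)
P5 → N (d²=9057512.00)
P6 → S (d²=4309153.00)
P7 → N (d²=5813842.00)
P8 → S (d²=131431840.00)

S, Q, W, N, N, S, N, S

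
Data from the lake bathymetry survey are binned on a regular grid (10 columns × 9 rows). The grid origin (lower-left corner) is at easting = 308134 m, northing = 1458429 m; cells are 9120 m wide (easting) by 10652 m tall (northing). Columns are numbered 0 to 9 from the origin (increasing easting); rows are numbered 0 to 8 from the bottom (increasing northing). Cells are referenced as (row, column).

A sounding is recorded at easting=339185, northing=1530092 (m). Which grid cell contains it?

(6, 3)

Column index: ⌊(339185 − 308134) / 9120⌋ = ⌊3.405⌋ = 3
Row offset from origin: ⌊(1530092 − 1458429) / 10652⌋ = ⌊6.728⌋ = 6 → row 6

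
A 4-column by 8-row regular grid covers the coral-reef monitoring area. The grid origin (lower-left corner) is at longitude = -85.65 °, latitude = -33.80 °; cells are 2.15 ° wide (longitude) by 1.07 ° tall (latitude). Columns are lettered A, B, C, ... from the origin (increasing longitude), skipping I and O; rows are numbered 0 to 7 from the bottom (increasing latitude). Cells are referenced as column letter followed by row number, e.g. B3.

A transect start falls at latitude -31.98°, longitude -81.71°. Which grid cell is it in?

B1

Column index: ⌊(-81.71 − -85.65) / 2.15⌋ = ⌊1.833⌋ = 1 → column B
Row offset from origin: ⌊(-31.98 − -33.80) / 1.07⌋ = ⌊1.701⌋ = 1 → row 1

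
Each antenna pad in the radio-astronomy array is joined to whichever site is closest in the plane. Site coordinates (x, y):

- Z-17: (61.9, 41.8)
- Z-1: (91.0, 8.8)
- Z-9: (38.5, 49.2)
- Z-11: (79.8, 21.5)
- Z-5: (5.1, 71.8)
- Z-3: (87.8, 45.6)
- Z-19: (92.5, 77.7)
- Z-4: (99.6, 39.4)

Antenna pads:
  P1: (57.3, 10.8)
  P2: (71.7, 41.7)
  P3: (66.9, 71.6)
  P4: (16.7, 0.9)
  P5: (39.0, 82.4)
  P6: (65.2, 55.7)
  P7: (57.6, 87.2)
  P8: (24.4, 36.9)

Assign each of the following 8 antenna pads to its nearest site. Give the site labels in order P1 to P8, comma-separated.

Z-11, Z-17, Z-19, Z-9, Z-9, Z-17, Z-19, Z-9

P1 → Z-11 (d²=620.74)
P2 → Z-17 (d²=96.05)
P3 → Z-19 (d²=692.57)
P4 → Z-9 (d²=2808.13)
P5 → Z-9 (d²=1102.49)
P6 → Z-17 (d²=204.10)
P7 → Z-19 (d²=1308.26)
P8 → Z-9 (d²=350.10)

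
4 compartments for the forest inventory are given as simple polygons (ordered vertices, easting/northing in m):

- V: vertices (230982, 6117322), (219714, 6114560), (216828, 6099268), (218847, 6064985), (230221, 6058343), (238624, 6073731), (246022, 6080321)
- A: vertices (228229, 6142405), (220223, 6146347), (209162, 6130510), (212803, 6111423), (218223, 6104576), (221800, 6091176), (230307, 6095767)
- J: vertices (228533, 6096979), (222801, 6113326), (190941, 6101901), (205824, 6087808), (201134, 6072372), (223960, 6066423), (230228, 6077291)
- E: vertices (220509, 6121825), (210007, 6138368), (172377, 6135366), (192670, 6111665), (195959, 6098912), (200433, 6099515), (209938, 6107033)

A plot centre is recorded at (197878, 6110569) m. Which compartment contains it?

E

Cast a ray rightward from (197878, 6110569). For each polygon, the edges (by vertex number in listed order) whose endpoints lie on opposite sides of northing = 6110569, where each meets that height, and whether that is right or left of the point:
V: 2–3 at easting≈218960.8 (right), 7–1 at easting≈233726.9 (right) → 2 crossings.
A: 4–5 at easting≈213479.0 (right), 7–1 at easting≈229647.5 (right) → 2 crossings.
J: 1–2 at easting≈223767.7 (right), 2–3 at easting≈215112.8 (right) → 2 crossings.
E: 4–5 at easting≈192952.7 (left), 7–1 at easting≈212465.0 (right) → 1 crossing.
Only E has an odd count, so the point is inside E.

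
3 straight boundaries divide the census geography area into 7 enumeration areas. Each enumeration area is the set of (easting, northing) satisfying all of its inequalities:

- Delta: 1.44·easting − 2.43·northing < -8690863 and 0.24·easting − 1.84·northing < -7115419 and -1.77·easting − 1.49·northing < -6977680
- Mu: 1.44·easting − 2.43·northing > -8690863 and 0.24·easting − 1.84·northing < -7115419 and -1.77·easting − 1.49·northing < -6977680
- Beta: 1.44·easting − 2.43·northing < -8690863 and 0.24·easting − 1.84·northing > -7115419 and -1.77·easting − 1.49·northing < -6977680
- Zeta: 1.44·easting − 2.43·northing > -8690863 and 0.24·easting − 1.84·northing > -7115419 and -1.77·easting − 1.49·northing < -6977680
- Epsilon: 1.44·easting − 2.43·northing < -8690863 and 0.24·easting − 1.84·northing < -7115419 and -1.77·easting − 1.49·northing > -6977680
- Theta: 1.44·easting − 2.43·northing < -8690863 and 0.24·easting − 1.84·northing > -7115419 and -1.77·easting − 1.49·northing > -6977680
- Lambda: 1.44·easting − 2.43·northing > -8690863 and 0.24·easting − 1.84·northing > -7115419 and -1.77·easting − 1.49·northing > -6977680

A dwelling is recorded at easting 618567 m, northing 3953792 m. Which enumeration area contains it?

Delta

1.44·618567 − 2.43·3953792 = -8716978.080, which is < -8690863
0.24·618567 − 1.84·3953792 = -7126521.200, which is < -7115419
-1.77·618567 − 1.49·3953792 = -6986013.670, which is < -6977680
This sign pattern matches Delta.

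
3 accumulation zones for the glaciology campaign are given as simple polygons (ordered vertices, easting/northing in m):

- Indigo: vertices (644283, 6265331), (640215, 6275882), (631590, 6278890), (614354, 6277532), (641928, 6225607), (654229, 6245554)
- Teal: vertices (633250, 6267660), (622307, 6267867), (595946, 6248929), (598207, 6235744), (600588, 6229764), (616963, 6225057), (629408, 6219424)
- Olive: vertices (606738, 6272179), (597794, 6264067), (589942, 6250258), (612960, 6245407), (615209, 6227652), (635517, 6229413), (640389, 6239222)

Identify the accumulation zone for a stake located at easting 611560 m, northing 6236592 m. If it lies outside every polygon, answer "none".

Teal

Cast a ray rightward from (611560, 6236592). For each polygon, the edges (by vertex number in listed order) whose endpoints lie on opposite sides of northing = 6236592, where each meets that height, and whether that is right or left of the point:
Indigo: 4–5 at easting≈636094.6 (right), 5–6 at easting≈648702.3 (right) → 2 crossings.
Teal: 3–4 at easting≈598061.6 (left), 7–1 at easting≈630775.4 (right) → 1 crossing.
Olive: 4–5 at easting≈614076.6 (right), 6–7 at easting≈639082.7 (right) → 2 crossings.
Only Teal has an odd count, so the point is inside Teal.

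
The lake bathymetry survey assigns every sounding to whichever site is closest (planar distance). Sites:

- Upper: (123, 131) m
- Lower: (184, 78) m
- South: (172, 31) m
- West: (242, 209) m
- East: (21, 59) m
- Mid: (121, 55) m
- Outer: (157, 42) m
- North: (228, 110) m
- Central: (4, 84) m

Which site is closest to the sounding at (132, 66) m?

Mid

Squared distances to each site:
Upper: 4306.000; Lower: 2848.000; South: 2825.000; West: 32549.000; East: 12370.000; Mid: 242.000; Outer: 1201.000; North: 11152.000; Central: 16708.000.
Minimum at Mid.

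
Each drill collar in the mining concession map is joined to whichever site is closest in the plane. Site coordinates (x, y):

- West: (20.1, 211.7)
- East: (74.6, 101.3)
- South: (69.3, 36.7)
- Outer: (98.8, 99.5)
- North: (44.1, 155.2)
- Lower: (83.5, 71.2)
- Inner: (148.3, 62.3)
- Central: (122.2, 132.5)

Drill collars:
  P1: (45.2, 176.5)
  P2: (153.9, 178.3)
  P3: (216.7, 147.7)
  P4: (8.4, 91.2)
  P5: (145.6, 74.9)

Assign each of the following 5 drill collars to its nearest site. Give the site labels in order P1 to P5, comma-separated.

P1 → North (d²=454.90)
P2 → Central (d²=3102.53)
P3 → Central (d²=9161.29)
P4 → East (d²=4484.45)
P5 → Inner (d²=166.05)

North, Central, Central, East, Inner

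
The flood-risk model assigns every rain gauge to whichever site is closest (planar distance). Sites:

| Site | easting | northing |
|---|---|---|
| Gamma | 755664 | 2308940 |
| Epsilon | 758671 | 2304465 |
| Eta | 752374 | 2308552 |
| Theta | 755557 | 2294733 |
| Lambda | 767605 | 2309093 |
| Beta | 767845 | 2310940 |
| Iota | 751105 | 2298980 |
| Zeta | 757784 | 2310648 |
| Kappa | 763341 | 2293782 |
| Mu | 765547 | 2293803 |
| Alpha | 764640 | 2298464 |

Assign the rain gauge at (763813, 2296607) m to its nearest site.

Squared distances to each site:
Gamma: 218509090.000; Epsilon: 88188328.000; Eta: 273533746.000; Theta: 71673412.000; Lambda: 170279460.000; Beta: 221691913.000; Iota: 167124393.000; Zeta: 233498522.000; Kappa: 8203409.000; Mu: 10869172.000; Alpha: 4132378.000.
Minimum at Alpha.

Alpha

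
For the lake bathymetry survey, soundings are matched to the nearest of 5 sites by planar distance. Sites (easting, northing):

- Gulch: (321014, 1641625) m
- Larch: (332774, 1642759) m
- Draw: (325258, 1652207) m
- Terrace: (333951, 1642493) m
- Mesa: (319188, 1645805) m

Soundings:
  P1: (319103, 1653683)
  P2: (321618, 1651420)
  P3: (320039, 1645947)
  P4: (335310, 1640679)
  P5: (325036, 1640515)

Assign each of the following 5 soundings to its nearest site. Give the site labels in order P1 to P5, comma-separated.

Draw, Draw, Mesa, Terrace, Gulch

P1 → Draw (d²=40062601.00)
P2 → Draw (d²=13868969.00)
P3 → Mesa (d²=744365.00)
P4 → Terrace (d²=5137477.00)
P5 → Gulch (d²=17408584.00)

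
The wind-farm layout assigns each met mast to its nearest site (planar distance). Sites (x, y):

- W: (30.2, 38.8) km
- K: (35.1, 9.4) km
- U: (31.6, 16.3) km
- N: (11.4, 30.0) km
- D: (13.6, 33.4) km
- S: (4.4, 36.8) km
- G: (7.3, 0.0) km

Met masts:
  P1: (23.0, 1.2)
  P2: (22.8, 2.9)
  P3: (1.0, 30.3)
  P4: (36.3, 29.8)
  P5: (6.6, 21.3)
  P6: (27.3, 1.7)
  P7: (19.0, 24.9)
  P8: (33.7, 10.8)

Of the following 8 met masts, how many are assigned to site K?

4

P1 → K
P2 → K
P3 → S
P4 → W
P5 → N
P6 → K
P7 → N
P8 → K
4 of the 8 go to K.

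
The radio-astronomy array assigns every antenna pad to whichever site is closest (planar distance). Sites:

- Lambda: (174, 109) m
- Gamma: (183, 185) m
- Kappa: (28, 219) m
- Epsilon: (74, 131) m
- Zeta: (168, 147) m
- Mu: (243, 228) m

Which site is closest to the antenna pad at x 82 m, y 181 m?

Epsilon

Squared distances to each site:
Lambda: 13648.000; Gamma: 10217.000; Kappa: 4360.000; Epsilon: 2564.000; Zeta: 8552.000; Mu: 28130.000.
Minimum at Epsilon.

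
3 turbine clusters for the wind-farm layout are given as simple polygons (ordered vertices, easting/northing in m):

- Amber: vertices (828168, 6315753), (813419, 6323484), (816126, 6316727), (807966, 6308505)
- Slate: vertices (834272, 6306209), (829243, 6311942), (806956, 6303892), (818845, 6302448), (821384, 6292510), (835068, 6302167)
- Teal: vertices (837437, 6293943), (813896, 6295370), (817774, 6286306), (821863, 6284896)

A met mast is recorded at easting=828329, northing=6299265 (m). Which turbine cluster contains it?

Slate

Cast a ray rightward from (828329, 6299265). For each polygon, the edges (by vertex number in listed order) whose endpoints lie on opposite sides of northing = 6299265, where each meets that height, and whether that is right or left of the point:
Amber: no edge straddles that height → 0 crossings.
Slate: 4–5 at easting≈819658.2 (left), 5–6 at easting≈830955.9 (right) → 1 crossing.
Teal: no edge straddles that height → 0 crossings.
Only Slate has an odd count, so the point is inside Slate.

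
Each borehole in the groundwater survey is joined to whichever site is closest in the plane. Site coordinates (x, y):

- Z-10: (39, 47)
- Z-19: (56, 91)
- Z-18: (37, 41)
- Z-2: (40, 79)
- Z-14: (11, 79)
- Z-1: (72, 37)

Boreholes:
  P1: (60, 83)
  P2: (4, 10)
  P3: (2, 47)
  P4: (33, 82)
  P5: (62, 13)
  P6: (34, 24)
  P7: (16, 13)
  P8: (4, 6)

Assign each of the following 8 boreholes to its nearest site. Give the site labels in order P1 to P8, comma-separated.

P1 → Z-19 (d²=80.00)
P2 → Z-18 (d²=2050.00)
P3 → Z-14 (d²=1105.00)
P4 → Z-2 (d²=58.00)
P5 → Z-1 (d²=676.00)
P6 → Z-18 (d²=298.00)
P7 → Z-18 (d²=1225.00)
P8 → Z-18 (d²=2314.00)

Z-19, Z-18, Z-14, Z-2, Z-1, Z-18, Z-18, Z-18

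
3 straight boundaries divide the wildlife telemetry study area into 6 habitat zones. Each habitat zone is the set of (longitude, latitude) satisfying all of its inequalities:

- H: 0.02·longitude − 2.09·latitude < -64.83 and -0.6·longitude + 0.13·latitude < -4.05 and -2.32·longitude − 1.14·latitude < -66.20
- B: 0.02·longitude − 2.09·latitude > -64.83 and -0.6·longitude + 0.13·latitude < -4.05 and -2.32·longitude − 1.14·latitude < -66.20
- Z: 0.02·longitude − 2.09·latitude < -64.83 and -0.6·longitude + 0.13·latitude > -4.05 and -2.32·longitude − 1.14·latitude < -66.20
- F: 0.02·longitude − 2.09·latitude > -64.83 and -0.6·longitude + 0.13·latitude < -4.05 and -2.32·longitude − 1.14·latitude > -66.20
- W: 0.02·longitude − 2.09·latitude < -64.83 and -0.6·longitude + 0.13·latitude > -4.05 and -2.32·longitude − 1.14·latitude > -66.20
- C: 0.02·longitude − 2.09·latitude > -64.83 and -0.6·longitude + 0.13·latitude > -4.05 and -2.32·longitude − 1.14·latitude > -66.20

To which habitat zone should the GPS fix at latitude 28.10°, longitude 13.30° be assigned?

0.02·13.30 − 2.09·28.10 = -58.463, which is > -64.83
-0.6·13.30 + 0.13·28.10 = -4.327, which is < -4.05
-2.32·13.30 − 1.14·28.10 = -62.890, which is > -66.20
This sign pattern matches F.

F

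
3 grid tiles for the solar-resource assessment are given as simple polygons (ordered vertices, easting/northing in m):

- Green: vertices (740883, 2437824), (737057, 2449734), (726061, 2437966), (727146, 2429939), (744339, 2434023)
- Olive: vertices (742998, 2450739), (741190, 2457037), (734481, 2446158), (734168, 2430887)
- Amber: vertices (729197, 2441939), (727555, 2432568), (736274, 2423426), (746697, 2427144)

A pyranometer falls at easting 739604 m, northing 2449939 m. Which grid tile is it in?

Cast a ray rightward from (739604, 2449939). For each polygon, the edges (by vertex number in listed order) whose endpoints lie on opposite sides of northing = 2449939, where each meets that height, and whether that is right or left of the point:
Green: no edge straddles that height → 0 crossings.
Olive: 2–3 at easting≈736812.7 (left), 4–1 at easting≈742642.2 (right) → 1 crossing.
Amber: no edge straddles that height → 0 crossings.
Only Olive has an odd count, so the point is inside Olive.

Olive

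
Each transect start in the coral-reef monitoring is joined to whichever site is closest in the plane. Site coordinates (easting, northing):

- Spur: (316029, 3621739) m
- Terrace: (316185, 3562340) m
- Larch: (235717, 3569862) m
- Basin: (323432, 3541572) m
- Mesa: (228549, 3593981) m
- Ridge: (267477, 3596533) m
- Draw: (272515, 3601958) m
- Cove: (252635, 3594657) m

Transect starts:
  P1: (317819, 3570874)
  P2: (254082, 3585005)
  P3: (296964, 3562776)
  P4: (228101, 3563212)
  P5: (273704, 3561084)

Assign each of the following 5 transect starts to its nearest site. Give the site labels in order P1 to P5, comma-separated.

P1 → Terrace (d²=75499112.00)
P2 → Cove (d²=95254913.00)
P3 → Terrace (d²=369636937.00)
P4 → Larch (d²=102225956.00)
P5 → Ridge (d²=1295407130.00)

Terrace, Cove, Terrace, Larch, Ridge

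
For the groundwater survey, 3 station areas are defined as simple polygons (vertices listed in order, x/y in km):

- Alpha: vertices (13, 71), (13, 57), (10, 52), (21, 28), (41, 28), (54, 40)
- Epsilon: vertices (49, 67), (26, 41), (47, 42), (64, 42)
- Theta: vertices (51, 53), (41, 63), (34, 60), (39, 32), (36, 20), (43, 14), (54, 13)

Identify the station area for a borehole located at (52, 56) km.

Epsilon

Cast a ray rightward from (52, 56). For each polygon, the edges (by vertex number in listed order) whose endpoints lie on opposite sides of y = 56, where each meets that height, and whether that is right or left of the point:
Alpha: 2–3 at x≈12.4 (left), 6–1 at x≈32.8 (left) → 0 crossings.
Epsilon: 1–2 at x≈39.3 (left), 4–1 at x≈55.6 (right) → 1 crossing.
Theta: 1–2 at x≈48.0 (left), 3–4 at x≈34.7 (left) → 0 crossings.
Only Epsilon has an odd count, so the point is inside Epsilon.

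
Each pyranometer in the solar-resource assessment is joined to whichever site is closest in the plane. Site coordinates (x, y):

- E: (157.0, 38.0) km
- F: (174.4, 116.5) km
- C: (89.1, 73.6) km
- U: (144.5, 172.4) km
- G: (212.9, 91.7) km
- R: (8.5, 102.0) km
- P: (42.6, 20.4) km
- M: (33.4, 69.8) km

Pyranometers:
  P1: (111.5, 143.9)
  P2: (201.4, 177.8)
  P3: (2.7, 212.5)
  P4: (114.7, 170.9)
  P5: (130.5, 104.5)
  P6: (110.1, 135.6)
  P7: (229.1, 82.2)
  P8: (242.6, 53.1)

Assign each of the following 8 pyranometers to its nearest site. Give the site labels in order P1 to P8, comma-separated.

P1 → U (d²=1901.25)
P2 → U (d²=3266.77)
P3 → R (d²=12243.89)
P4 → U (d²=890.29)
P5 → F (d²=2071.21)
P6 → U (d²=2537.60)
P7 → G (d²=352.69)
P8 → G (d²=2372.05)

U, U, R, U, F, U, G, G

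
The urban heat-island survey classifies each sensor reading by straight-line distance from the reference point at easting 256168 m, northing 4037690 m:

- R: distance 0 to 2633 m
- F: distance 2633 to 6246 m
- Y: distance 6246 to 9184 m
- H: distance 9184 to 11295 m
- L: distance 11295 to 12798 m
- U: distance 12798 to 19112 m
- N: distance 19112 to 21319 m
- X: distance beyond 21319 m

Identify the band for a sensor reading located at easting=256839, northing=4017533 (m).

Distance = √((256839−256168)² + (4017533−4037690)²) = √(450241.000 + 406304649.000) = 20168.165 m.
19112 ≤ 20168.165 < 21319 → N.

N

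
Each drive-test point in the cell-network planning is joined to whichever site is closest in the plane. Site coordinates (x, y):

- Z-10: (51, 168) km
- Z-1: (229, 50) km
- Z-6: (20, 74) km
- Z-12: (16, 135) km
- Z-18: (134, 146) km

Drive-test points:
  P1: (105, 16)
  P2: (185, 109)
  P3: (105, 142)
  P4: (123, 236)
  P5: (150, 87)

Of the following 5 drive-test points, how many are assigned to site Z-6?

P1 → Z-6
P2 → Z-18
P3 → Z-18
P4 → Z-18
P5 → Z-18
1 of the 5 goes to Z-6.

1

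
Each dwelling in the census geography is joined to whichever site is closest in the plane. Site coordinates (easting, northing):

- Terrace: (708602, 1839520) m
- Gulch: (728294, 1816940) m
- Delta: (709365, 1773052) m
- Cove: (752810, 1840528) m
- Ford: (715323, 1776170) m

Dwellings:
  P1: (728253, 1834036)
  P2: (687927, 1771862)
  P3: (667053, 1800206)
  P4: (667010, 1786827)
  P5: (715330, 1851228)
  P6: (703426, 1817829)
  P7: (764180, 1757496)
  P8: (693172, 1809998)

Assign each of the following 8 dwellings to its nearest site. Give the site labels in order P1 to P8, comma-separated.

Gulch, Delta, Delta, Delta, Terrace, Terrace, Ford, Terrace

P1 → Gulch (d²=292274897.00)
P2 → Delta (d²=461003944.00)
P3 → Delta (d²=2527645060.00)
P4 → Delta (d²=1983696650.00)
P5 → Terrace (d²=182343248.00)
P6 → Terrace (d²=497290457.00)
P7 → Ford (d²=2735724725.00)
P8 → Terrace (d²=1109633384.00)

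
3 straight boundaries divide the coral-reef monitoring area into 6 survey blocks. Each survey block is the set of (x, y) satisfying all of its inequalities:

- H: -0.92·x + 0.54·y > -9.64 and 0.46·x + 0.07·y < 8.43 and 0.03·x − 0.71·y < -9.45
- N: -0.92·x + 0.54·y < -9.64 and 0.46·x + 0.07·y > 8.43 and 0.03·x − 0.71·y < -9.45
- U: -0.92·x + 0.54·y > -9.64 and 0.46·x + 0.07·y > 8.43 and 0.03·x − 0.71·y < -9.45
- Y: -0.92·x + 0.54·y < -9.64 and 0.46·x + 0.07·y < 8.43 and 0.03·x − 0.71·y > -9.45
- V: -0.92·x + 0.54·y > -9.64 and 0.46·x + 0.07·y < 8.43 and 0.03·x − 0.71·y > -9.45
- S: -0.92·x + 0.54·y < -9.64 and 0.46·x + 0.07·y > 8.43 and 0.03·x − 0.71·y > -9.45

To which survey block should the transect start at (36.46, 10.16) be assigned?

S

-0.92·36.46 + 0.54·10.16 = -28.057, which is < -9.64
0.46·36.46 + 0.07·10.16 = 17.483, which is > 8.43
0.03·36.46 − 0.71·10.16 = -6.120, which is > -9.45
This sign pattern matches S.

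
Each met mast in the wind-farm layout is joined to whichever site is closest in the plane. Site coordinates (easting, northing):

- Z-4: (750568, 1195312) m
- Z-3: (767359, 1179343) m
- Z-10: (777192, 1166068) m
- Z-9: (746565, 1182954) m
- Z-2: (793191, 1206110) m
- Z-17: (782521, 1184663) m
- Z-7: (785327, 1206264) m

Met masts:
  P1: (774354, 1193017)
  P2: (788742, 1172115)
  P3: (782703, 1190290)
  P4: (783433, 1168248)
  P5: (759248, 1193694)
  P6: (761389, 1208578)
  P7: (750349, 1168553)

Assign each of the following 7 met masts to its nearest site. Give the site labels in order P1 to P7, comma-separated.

P1 → Z-17 (d²=136489205.00)
P2 → Z-10 (d²=169968709.00)
P3 → Z-17 (d²=31696253.00)
P4 → Z-10 (d²=43702481.00)
P5 → Z-4 (d²=77960324.00)
P6 → Z-4 (d²=293080797.00)
P7 → Z-9 (d²=221707457.00)

Z-17, Z-10, Z-17, Z-10, Z-4, Z-4, Z-9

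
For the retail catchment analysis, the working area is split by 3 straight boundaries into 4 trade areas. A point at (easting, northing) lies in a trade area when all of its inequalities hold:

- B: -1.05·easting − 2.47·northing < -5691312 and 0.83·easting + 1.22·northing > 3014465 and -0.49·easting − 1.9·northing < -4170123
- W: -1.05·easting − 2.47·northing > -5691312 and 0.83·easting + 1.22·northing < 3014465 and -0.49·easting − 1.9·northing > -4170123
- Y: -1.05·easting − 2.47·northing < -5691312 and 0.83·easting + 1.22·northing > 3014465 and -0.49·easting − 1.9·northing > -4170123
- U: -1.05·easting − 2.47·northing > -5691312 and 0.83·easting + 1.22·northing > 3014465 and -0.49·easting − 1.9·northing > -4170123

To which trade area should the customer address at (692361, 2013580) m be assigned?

Y

-1.05·692361 − 2.47·2013580 = -5700521.650, which is < -5691312
0.83·692361 + 1.22·2013580 = 3031227.230, which is > 3014465
-0.49·692361 − 1.9·2013580 = -4165058.890, which is > -4170123
This sign pattern matches Y.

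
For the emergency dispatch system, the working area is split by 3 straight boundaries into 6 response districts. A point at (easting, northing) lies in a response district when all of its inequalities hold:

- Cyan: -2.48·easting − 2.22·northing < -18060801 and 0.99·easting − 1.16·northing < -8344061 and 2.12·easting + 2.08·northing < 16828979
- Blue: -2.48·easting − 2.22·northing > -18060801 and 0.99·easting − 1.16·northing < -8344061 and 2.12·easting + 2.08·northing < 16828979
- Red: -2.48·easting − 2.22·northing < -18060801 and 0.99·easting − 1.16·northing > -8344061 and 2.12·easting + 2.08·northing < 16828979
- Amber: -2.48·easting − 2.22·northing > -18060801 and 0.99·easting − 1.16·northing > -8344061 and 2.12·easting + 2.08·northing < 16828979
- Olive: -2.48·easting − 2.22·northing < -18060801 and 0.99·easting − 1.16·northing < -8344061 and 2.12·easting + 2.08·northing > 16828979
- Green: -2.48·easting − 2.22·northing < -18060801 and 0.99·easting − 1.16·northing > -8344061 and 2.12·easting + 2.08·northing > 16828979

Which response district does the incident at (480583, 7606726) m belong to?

Olive

-2.48·480583 − 2.22·7606726 = -18078777.560, which is < -18060801
0.99·480583 − 1.16·7606726 = -8348024.990, which is < -8344061
2.12·480583 + 2.08·7606726 = 16840826.040, which is > 16828979
This sign pattern matches Olive.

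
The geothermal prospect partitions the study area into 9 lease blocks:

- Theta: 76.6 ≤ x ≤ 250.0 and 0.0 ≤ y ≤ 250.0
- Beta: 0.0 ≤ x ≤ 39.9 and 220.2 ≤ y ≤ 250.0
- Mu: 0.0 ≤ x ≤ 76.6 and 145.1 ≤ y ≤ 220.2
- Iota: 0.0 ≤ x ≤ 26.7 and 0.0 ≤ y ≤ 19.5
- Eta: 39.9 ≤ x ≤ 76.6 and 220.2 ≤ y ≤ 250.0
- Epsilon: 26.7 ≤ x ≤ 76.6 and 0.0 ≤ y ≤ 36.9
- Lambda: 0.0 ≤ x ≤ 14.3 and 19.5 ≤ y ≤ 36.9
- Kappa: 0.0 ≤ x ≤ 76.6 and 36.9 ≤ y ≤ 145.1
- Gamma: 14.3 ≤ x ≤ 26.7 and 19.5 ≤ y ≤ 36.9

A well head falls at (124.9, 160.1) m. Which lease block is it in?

Theta

The point has x = 124.9 and y = 160.1.
Only Theta satisfies 76.6 ≤ x ≤ 250.0 and 0.0 ≤ y ≤ 250.0.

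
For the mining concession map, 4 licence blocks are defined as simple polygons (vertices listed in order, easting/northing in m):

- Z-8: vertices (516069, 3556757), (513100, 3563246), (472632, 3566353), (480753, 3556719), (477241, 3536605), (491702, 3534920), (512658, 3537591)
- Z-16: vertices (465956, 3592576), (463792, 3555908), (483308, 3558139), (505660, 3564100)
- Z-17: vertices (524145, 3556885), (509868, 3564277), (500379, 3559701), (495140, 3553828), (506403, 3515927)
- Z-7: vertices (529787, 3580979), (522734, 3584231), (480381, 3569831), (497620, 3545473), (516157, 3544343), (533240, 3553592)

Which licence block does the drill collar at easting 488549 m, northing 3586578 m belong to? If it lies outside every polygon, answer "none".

none

Cast a ray rightward from (488549, 3586578). For each polygon, the edges (by vertex number in listed order) whose endpoints lie on opposite sides of northing = 3586578, where each meets that height, and whether that is right or left of the point:
Z-8: no edge straddles that height → 0 crossings.
Z-16: 1–2 at easting≈465602.0 (left), 4–1 at easting≈474319.0 (left) → 0 crossings.
Z-17: no edge straddles that height → 0 crossings.
Z-7: no edge straddles that height → 0 crossings.
All counts are even, so the point lies outside every listed polygon.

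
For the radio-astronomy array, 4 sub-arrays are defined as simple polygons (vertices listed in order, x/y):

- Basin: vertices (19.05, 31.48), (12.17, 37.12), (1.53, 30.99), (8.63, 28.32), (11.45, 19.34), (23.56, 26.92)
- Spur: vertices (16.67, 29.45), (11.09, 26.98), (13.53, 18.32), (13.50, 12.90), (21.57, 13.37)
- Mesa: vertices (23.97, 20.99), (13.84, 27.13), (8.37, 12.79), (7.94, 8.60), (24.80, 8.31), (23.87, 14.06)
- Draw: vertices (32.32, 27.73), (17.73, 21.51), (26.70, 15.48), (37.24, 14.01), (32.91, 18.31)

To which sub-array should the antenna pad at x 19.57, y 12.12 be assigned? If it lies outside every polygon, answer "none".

Cast a ray rightward from (19.57, 12.12). For each polygon, the edges (by vertex number in listed order) whose endpoints lie on opposite sides of y = 12.12, where each meets that height, and whether that is right or left of the point:
Basin: no edge straddles that height → 0 crossings.
Spur: no edge straddles that height → 0 crossings.
Mesa: 3–4 at x≈8.301 (left), 5–6 at x≈24.184 (right) → 1 crossing.
Draw: no edge straddles that height → 0 crossings.
Only Mesa has an odd count, so the point is inside Mesa.

Mesa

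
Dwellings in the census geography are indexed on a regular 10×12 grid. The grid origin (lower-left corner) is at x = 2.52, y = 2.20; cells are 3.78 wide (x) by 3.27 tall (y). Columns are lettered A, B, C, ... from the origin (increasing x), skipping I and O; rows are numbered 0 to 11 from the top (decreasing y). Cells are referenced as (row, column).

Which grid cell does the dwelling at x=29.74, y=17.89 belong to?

(7, H)

Column index: ⌊(29.74 − 2.52) / 3.78⌋ = ⌊7.201⌋ = 7 → column H
Row offset from origin: ⌊(17.89 − 2.20) / 3.27⌋ = ⌊4.798⌋ = 4 → row 7 (counted from top)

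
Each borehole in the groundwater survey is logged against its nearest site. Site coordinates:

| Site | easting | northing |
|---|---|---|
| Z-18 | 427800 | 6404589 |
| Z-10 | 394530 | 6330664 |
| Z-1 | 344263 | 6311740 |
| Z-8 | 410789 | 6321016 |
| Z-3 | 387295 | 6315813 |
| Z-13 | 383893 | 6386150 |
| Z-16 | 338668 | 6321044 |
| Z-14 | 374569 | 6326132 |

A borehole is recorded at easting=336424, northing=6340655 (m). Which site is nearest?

Squared distances to each site:
Z-18: 12437129732.000; Z-10: 3476127317.000; Z-1: 897527146.000; Z-8: 5915843546.000; Z-3: 3204983605.000; Z-13: 4323100986.000; Z-16: 389626857.000; Z-14: 1665958554.000.
Minimum at Z-16.

Z-16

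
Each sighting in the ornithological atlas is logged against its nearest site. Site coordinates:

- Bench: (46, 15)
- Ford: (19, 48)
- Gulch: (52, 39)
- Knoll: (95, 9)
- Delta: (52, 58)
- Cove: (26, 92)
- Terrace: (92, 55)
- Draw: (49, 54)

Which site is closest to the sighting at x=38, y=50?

Squared distances to each site:
Bench: 1289.000; Ford: 365.000; Gulch: 317.000; Knoll: 4930.000; Delta: 260.000; Cove: 1908.000; Terrace: 2941.000; Draw: 137.000.
Minimum at Draw.

Draw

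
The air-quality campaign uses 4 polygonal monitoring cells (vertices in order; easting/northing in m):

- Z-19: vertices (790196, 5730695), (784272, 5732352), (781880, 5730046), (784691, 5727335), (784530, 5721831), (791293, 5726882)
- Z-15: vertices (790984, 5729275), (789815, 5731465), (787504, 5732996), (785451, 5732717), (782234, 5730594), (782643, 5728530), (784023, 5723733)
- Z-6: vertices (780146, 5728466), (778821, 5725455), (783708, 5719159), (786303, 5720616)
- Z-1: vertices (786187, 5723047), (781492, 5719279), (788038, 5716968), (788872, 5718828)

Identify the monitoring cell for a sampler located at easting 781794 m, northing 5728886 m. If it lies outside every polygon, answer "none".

Cast a ray rightward from (781794, 5728886). For each polygon, the edges (by vertex number in listed order) whose endpoints lie on opposite sides of northing = 5728886, where each meets that height, and whether that is right or left of the point:
Z-19: 3–4 at easting≈783082.8 (right), 6–1 at easting≈790716.4 (right) → 2 crossings.
Z-15: 5–6 at easting≈782572.5 (right), 7–1 at easting≈790495.4 (right) → 2 crossings.
Z-6: no edge straddles that height → 0 crossings.
Z-1: no edge straddles that height → 0 crossings.
All counts are even, so the point lies outside every listed polygon.

none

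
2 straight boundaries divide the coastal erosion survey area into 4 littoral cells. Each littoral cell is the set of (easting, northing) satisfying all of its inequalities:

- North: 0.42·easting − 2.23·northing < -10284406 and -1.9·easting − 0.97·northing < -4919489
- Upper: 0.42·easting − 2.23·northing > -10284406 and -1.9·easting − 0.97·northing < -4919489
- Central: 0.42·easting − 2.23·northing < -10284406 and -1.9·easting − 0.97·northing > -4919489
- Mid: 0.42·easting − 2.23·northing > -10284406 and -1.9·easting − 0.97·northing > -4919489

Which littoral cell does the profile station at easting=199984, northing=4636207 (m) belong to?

Mid

0.42·199984 − 2.23·4636207 = -10254748.330, which is > -10284406
-1.9·199984 − 0.97·4636207 = -4877090.390, which is > -4919489
This sign pattern matches Mid.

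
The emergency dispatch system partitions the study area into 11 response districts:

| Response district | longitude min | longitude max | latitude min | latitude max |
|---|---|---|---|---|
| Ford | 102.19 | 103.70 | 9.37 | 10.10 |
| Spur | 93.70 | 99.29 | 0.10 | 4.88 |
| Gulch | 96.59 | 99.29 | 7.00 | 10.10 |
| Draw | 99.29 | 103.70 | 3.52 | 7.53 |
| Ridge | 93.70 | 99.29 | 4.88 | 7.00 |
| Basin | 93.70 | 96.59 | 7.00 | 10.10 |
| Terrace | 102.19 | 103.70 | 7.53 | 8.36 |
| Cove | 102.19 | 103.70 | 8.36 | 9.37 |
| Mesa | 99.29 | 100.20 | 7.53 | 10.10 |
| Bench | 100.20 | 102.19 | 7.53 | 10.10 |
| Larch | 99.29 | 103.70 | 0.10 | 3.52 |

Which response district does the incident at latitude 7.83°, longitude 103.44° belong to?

Terrace

The point has longitude = 103.44 and latitude = 7.83.
Only Terrace satisfies 102.19 ≤ longitude ≤ 103.70 and 7.53 ≤ latitude ≤ 8.36.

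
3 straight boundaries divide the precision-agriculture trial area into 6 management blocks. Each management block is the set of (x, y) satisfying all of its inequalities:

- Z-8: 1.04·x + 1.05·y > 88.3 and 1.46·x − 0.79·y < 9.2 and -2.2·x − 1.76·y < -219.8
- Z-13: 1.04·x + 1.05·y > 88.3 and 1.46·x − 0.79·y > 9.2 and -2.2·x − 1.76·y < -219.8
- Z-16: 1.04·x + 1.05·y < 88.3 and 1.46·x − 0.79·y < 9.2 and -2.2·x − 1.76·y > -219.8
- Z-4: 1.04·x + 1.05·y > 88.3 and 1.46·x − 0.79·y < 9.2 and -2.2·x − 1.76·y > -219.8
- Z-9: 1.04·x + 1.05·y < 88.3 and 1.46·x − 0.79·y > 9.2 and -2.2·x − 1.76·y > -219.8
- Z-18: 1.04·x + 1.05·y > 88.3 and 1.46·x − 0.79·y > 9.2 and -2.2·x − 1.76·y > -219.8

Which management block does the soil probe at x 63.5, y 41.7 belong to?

Z-18

1.04·63.5 + 1.05·41.7 = 109.825, which is > 88.3
1.46·63.5 − 0.79·41.7 = 59.767, which is > 9.2
-2.2·63.5 − 1.76·41.7 = -213.092, which is > -219.8
This sign pattern matches Z-18.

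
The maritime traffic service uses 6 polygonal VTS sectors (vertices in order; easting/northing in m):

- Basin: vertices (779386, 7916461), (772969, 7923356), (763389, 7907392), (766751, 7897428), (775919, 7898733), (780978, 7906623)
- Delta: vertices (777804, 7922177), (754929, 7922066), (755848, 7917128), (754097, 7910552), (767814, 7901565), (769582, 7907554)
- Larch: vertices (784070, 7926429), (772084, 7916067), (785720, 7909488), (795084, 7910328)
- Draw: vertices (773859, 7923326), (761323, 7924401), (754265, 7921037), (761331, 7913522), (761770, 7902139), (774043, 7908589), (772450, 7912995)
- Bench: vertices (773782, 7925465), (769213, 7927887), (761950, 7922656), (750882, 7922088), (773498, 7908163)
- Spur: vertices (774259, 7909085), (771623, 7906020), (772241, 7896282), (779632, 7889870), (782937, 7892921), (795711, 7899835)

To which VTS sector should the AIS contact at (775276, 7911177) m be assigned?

Cast a ray rightward from (775276, 7911177). For each polygon, the edges (by vertex number in listed order) whose endpoints lie on opposite sides of northing = 7911177, where each meets that height, and whether that is right or left of the point:
Basin: 2–3 at easting≈765660.4 (left), 6–1 at easting≈780241.1 (right) → 1 crossing.
Delta: 3–4 at easting≈754263.4 (left), 6–1 at easting≈771619.1 (left) → 0 crossings.
Larch: 2–3 at easting≈782219.3 (right), 4–1 at easting≈794503.2 (right) → 2 crossings.
Draw: 4–5 at easting≈761421.4 (left), 6–7 at easting≈773107.3 (left) → 0 crossings.
Bench: 4–5 at easting≈768602.9 (left), 5–1 at easting≈773547.5 (left) → 0 crossings.
Spur: no edge straddles that height → 0 crossings.
Only Basin has an odd count, so the point is inside Basin.

Basin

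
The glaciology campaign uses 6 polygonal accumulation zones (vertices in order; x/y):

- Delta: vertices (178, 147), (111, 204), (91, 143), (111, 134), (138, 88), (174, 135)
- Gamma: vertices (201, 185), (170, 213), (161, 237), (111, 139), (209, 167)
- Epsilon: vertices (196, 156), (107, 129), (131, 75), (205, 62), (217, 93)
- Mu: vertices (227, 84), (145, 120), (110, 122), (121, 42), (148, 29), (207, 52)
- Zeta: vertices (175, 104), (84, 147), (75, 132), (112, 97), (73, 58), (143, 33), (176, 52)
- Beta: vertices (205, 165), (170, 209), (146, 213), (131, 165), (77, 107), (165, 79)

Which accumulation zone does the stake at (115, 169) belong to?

Cast a ray rightward from (115, 169). For each polygon, the edges (by vertex number in listed order) whose endpoints lie on opposite sides of y = 169, where each meets that height, and whether that is right or left of the point:
Delta: 1–2 at x≈152.1 (right), 2–3 at x≈99.5 (left) → 1 crossing.
Gamma: 3–4 at x≈126.3 (right), 5–1 at x≈208.1 (right) → 2 crossings.
Epsilon: no edge straddles that height → 0 crossings.
Mu: no edge straddles that height → 0 crossings.
Zeta: no edge straddles that height → 0 crossings.
Beta: 1–2 at x≈201.8 (right), 3–4 at x≈132.2 (right) → 2 crossings.
Only Delta has an odd count, so the point is inside Delta.

Delta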